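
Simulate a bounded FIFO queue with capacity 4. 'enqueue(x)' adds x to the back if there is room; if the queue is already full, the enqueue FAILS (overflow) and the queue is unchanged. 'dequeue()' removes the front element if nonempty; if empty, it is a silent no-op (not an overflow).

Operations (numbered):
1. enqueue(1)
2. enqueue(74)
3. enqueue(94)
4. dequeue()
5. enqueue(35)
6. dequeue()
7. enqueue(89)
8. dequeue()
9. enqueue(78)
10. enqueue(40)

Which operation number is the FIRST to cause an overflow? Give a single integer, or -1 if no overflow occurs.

Answer: -1

Derivation:
1. enqueue(1): size=1
2. enqueue(74): size=2
3. enqueue(94): size=3
4. dequeue(): size=2
5. enqueue(35): size=3
6. dequeue(): size=2
7. enqueue(89): size=3
8. dequeue(): size=2
9. enqueue(78): size=3
10. enqueue(40): size=4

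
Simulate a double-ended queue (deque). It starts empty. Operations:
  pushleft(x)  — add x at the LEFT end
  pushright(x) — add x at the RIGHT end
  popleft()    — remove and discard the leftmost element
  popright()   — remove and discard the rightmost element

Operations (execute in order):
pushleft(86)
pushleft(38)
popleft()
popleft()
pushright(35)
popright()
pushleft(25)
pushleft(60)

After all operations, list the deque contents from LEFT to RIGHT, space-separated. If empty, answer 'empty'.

pushleft(86): [86]
pushleft(38): [38, 86]
popleft(): [86]
popleft(): []
pushright(35): [35]
popright(): []
pushleft(25): [25]
pushleft(60): [60, 25]

Answer: 60 25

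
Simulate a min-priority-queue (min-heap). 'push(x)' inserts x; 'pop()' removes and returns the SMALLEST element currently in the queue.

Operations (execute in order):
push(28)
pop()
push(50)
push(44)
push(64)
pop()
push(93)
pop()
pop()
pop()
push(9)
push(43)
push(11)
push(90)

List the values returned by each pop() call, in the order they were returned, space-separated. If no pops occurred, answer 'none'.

push(28): heap contents = [28]
pop() → 28: heap contents = []
push(50): heap contents = [50]
push(44): heap contents = [44, 50]
push(64): heap contents = [44, 50, 64]
pop() → 44: heap contents = [50, 64]
push(93): heap contents = [50, 64, 93]
pop() → 50: heap contents = [64, 93]
pop() → 64: heap contents = [93]
pop() → 93: heap contents = []
push(9): heap contents = [9]
push(43): heap contents = [9, 43]
push(11): heap contents = [9, 11, 43]
push(90): heap contents = [9, 11, 43, 90]

Answer: 28 44 50 64 93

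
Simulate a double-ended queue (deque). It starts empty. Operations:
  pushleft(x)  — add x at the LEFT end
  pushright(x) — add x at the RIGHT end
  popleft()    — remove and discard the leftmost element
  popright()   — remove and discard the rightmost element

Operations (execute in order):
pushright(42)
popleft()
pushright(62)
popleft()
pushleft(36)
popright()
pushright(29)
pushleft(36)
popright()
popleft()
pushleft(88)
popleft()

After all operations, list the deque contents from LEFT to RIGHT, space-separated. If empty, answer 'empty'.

pushright(42): [42]
popleft(): []
pushright(62): [62]
popleft(): []
pushleft(36): [36]
popright(): []
pushright(29): [29]
pushleft(36): [36, 29]
popright(): [36]
popleft(): []
pushleft(88): [88]
popleft(): []

Answer: empty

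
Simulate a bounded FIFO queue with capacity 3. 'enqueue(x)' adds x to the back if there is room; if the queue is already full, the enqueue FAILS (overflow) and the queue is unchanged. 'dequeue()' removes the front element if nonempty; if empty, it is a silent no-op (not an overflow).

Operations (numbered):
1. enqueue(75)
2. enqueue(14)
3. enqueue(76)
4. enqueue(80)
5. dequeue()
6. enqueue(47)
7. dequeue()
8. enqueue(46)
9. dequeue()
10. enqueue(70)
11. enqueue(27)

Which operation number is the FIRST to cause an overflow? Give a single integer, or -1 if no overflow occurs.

Answer: 4

Derivation:
1. enqueue(75): size=1
2. enqueue(14): size=2
3. enqueue(76): size=3
4. enqueue(80): size=3=cap → OVERFLOW (fail)
5. dequeue(): size=2
6. enqueue(47): size=3
7. dequeue(): size=2
8. enqueue(46): size=3
9. dequeue(): size=2
10. enqueue(70): size=3
11. enqueue(27): size=3=cap → OVERFLOW (fail)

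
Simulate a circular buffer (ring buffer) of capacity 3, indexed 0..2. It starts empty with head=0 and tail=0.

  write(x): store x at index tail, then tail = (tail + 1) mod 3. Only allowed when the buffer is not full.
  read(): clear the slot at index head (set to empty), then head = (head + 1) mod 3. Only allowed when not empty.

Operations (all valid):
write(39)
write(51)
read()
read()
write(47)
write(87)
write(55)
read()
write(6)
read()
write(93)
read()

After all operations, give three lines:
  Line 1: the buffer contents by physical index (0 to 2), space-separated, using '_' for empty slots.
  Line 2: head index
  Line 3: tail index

Answer: 93 _ 6
2
1

Derivation:
write(39): buf=[39 _ _], head=0, tail=1, size=1
write(51): buf=[39 51 _], head=0, tail=2, size=2
read(): buf=[_ 51 _], head=1, tail=2, size=1
read(): buf=[_ _ _], head=2, tail=2, size=0
write(47): buf=[_ _ 47], head=2, tail=0, size=1
write(87): buf=[87 _ 47], head=2, tail=1, size=2
write(55): buf=[87 55 47], head=2, tail=2, size=3
read(): buf=[87 55 _], head=0, tail=2, size=2
write(6): buf=[87 55 6], head=0, tail=0, size=3
read(): buf=[_ 55 6], head=1, tail=0, size=2
write(93): buf=[93 55 6], head=1, tail=1, size=3
read(): buf=[93 _ 6], head=2, tail=1, size=2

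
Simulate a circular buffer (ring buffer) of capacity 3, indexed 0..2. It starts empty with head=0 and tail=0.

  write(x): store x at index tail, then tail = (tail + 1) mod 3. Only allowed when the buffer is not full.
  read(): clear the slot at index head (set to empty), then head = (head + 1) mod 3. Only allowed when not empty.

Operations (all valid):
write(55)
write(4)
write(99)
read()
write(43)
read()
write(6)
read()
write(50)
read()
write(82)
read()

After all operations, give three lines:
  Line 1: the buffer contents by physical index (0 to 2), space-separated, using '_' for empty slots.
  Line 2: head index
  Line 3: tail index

write(55): buf=[55 _ _], head=0, tail=1, size=1
write(4): buf=[55 4 _], head=0, tail=2, size=2
write(99): buf=[55 4 99], head=0, tail=0, size=3
read(): buf=[_ 4 99], head=1, tail=0, size=2
write(43): buf=[43 4 99], head=1, tail=1, size=3
read(): buf=[43 _ 99], head=2, tail=1, size=2
write(6): buf=[43 6 99], head=2, tail=2, size=3
read(): buf=[43 6 _], head=0, tail=2, size=2
write(50): buf=[43 6 50], head=0, tail=0, size=3
read(): buf=[_ 6 50], head=1, tail=0, size=2
write(82): buf=[82 6 50], head=1, tail=1, size=3
read(): buf=[82 _ 50], head=2, tail=1, size=2

Answer: 82 _ 50
2
1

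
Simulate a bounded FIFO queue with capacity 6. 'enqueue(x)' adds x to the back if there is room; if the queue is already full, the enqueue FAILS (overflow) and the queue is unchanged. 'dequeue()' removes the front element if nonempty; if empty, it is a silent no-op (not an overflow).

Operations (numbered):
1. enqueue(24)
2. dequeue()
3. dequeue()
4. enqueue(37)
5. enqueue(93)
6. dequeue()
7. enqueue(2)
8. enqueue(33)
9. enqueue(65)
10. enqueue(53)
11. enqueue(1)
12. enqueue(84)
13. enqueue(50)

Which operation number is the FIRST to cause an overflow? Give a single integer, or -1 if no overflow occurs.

Answer: 12

Derivation:
1. enqueue(24): size=1
2. dequeue(): size=0
3. dequeue(): empty, no-op, size=0
4. enqueue(37): size=1
5. enqueue(93): size=2
6. dequeue(): size=1
7. enqueue(2): size=2
8. enqueue(33): size=3
9. enqueue(65): size=4
10. enqueue(53): size=5
11. enqueue(1): size=6
12. enqueue(84): size=6=cap → OVERFLOW (fail)
13. enqueue(50): size=6=cap → OVERFLOW (fail)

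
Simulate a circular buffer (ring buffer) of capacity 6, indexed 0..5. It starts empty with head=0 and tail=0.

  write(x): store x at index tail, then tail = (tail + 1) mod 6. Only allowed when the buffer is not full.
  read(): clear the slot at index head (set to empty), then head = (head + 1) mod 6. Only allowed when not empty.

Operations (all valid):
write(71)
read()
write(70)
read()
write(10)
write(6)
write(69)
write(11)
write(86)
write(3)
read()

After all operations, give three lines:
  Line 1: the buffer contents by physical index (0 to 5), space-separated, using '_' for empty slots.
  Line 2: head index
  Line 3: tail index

write(71): buf=[71 _ _ _ _ _], head=0, tail=1, size=1
read(): buf=[_ _ _ _ _ _], head=1, tail=1, size=0
write(70): buf=[_ 70 _ _ _ _], head=1, tail=2, size=1
read(): buf=[_ _ _ _ _ _], head=2, tail=2, size=0
write(10): buf=[_ _ 10 _ _ _], head=2, tail=3, size=1
write(6): buf=[_ _ 10 6 _ _], head=2, tail=4, size=2
write(69): buf=[_ _ 10 6 69 _], head=2, tail=5, size=3
write(11): buf=[_ _ 10 6 69 11], head=2, tail=0, size=4
write(86): buf=[86 _ 10 6 69 11], head=2, tail=1, size=5
write(3): buf=[86 3 10 6 69 11], head=2, tail=2, size=6
read(): buf=[86 3 _ 6 69 11], head=3, tail=2, size=5

Answer: 86 3 _ 6 69 11
3
2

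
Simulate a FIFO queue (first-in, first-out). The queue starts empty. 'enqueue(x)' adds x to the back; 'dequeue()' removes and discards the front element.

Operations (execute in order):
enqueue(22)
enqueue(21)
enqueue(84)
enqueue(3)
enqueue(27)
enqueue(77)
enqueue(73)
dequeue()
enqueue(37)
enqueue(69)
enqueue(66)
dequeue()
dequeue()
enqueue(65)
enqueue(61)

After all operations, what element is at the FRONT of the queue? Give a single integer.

enqueue(22): queue = [22]
enqueue(21): queue = [22, 21]
enqueue(84): queue = [22, 21, 84]
enqueue(3): queue = [22, 21, 84, 3]
enqueue(27): queue = [22, 21, 84, 3, 27]
enqueue(77): queue = [22, 21, 84, 3, 27, 77]
enqueue(73): queue = [22, 21, 84, 3, 27, 77, 73]
dequeue(): queue = [21, 84, 3, 27, 77, 73]
enqueue(37): queue = [21, 84, 3, 27, 77, 73, 37]
enqueue(69): queue = [21, 84, 3, 27, 77, 73, 37, 69]
enqueue(66): queue = [21, 84, 3, 27, 77, 73, 37, 69, 66]
dequeue(): queue = [84, 3, 27, 77, 73, 37, 69, 66]
dequeue(): queue = [3, 27, 77, 73, 37, 69, 66]
enqueue(65): queue = [3, 27, 77, 73, 37, 69, 66, 65]
enqueue(61): queue = [3, 27, 77, 73, 37, 69, 66, 65, 61]

Answer: 3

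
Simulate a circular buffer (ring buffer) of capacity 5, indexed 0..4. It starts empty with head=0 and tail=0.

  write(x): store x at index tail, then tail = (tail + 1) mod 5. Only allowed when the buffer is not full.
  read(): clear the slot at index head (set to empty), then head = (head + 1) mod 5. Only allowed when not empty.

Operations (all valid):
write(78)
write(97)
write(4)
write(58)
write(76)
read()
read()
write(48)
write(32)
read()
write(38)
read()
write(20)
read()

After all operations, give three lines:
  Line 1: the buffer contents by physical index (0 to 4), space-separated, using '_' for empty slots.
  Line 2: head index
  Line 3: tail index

Answer: 48 32 38 20 _
0
4

Derivation:
write(78): buf=[78 _ _ _ _], head=0, tail=1, size=1
write(97): buf=[78 97 _ _ _], head=0, tail=2, size=2
write(4): buf=[78 97 4 _ _], head=0, tail=3, size=3
write(58): buf=[78 97 4 58 _], head=0, tail=4, size=4
write(76): buf=[78 97 4 58 76], head=0, tail=0, size=5
read(): buf=[_ 97 4 58 76], head=1, tail=0, size=4
read(): buf=[_ _ 4 58 76], head=2, tail=0, size=3
write(48): buf=[48 _ 4 58 76], head=2, tail=1, size=4
write(32): buf=[48 32 4 58 76], head=2, tail=2, size=5
read(): buf=[48 32 _ 58 76], head=3, tail=2, size=4
write(38): buf=[48 32 38 58 76], head=3, tail=3, size=5
read(): buf=[48 32 38 _ 76], head=4, tail=3, size=4
write(20): buf=[48 32 38 20 76], head=4, tail=4, size=5
read(): buf=[48 32 38 20 _], head=0, tail=4, size=4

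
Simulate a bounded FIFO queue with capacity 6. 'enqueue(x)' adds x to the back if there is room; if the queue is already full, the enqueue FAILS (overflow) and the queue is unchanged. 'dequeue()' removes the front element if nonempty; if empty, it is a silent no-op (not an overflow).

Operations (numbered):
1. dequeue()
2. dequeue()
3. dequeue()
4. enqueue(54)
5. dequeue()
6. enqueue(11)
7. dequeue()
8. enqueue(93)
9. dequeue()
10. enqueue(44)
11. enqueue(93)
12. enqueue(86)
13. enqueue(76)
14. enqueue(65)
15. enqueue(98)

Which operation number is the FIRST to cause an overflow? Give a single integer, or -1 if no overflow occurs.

Answer: -1

Derivation:
1. dequeue(): empty, no-op, size=0
2. dequeue(): empty, no-op, size=0
3. dequeue(): empty, no-op, size=0
4. enqueue(54): size=1
5. dequeue(): size=0
6. enqueue(11): size=1
7. dequeue(): size=0
8. enqueue(93): size=1
9. dequeue(): size=0
10. enqueue(44): size=1
11. enqueue(93): size=2
12. enqueue(86): size=3
13. enqueue(76): size=4
14. enqueue(65): size=5
15. enqueue(98): size=6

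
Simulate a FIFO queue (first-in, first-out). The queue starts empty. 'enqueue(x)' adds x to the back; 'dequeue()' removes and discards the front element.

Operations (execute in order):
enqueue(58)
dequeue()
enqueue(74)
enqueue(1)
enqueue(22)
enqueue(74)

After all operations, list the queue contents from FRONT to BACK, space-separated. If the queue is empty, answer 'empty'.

Answer: 74 1 22 74

Derivation:
enqueue(58): [58]
dequeue(): []
enqueue(74): [74]
enqueue(1): [74, 1]
enqueue(22): [74, 1, 22]
enqueue(74): [74, 1, 22, 74]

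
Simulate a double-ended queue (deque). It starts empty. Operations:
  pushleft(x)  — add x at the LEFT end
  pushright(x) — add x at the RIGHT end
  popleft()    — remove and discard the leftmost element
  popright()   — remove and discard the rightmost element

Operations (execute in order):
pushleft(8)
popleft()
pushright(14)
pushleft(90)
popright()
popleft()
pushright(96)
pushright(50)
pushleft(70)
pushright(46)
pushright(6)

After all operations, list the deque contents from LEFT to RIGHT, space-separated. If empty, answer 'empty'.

Answer: 70 96 50 46 6

Derivation:
pushleft(8): [8]
popleft(): []
pushright(14): [14]
pushleft(90): [90, 14]
popright(): [90]
popleft(): []
pushright(96): [96]
pushright(50): [96, 50]
pushleft(70): [70, 96, 50]
pushright(46): [70, 96, 50, 46]
pushright(6): [70, 96, 50, 46, 6]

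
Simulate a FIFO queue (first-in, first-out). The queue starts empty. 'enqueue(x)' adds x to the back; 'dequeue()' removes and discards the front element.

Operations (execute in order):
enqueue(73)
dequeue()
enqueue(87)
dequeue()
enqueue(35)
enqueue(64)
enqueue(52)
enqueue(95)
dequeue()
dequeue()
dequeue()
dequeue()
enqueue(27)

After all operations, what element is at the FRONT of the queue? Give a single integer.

Answer: 27

Derivation:
enqueue(73): queue = [73]
dequeue(): queue = []
enqueue(87): queue = [87]
dequeue(): queue = []
enqueue(35): queue = [35]
enqueue(64): queue = [35, 64]
enqueue(52): queue = [35, 64, 52]
enqueue(95): queue = [35, 64, 52, 95]
dequeue(): queue = [64, 52, 95]
dequeue(): queue = [52, 95]
dequeue(): queue = [95]
dequeue(): queue = []
enqueue(27): queue = [27]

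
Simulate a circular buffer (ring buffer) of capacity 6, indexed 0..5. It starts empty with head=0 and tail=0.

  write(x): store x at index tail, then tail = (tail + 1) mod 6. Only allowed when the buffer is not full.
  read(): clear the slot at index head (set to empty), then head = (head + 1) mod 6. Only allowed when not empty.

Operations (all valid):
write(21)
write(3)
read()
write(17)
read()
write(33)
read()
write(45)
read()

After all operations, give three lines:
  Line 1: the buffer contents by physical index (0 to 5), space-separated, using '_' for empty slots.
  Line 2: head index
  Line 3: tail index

write(21): buf=[21 _ _ _ _ _], head=0, tail=1, size=1
write(3): buf=[21 3 _ _ _ _], head=0, tail=2, size=2
read(): buf=[_ 3 _ _ _ _], head=1, tail=2, size=1
write(17): buf=[_ 3 17 _ _ _], head=1, tail=3, size=2
read(): buf=[_ _ 17 _ _ _], head=2, tail=3, size=1
write(33): buf=[_ _ 17 33 _ _], head=2, tail=4, size=2
read(): buf=[_ _ _ 33 _ _], head=3, tail=4, size=1
write(45): buf=[_ _ _ 33 45 _], head=3, tail=5, size=2
read(): buf=[_ _ _ _ 45 _], head=4, tail=5, size=1

Answer: _ _ _ _ 45 _
4
5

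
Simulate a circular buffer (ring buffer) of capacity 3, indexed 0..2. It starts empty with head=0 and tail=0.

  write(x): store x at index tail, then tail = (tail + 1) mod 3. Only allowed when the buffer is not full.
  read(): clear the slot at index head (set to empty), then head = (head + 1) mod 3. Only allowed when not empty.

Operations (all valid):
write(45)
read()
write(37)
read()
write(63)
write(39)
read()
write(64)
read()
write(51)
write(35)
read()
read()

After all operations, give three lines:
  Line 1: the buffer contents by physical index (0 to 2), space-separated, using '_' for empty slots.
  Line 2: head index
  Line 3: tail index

write(45): buf=[45 _ _], head=0, tail=1, size=1
read(): buf=[_ _ _], head=1, tail=1, size=0
write(37): buf=[_ 37 _], head=1, tail=2, size=1
read(): buf=[_ _ _], head=2, tail=2, size=0
write(63): buf=[_ _ 63], head=2, tail=0, size=1
write(39): buf=[39 _ 63], head=2, tail=1, size=2
read(): buf=[39 _ _], head=0, tail=1, size=1
write(64): buf=[39 64 _], head=0, tail=2, size=2
read(): buf=[_ 64 _], head=1, tail=2, size=1
write(51): buf=[_ 64 51], head=1, tail=0, size=2
write(35): buf=[35 64 51], head=1, tail=1, size=3
read(): buf=[35 _ 51], head=2, tail=1, size=2
read(): buf=[35 _ _], head=0, tail=1, size=1

Answer: 35 _ _
0
1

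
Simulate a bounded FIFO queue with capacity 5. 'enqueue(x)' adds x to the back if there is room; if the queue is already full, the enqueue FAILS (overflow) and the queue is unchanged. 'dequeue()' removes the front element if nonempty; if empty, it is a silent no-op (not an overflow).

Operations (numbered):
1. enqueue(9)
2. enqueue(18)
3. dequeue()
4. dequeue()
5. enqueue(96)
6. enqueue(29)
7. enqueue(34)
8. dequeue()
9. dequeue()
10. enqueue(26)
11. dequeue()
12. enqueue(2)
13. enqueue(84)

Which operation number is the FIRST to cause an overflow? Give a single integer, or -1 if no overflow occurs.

Answer: -1

Derivation:
1. enqueue(9): size=1
2. enqueue(18): size=2
3. dequeue(): size=1
4. dequeue(): size=0
5. enqueue(96): size=1
6. enqueue(29): size=2
7. enqueue(34): size=3
8. dequeue(): size=2
9. dequeue(): size=1
10. enqueue(26): size=2
11. dequeue(): size=1
12. enqueue(2): size=2
13. enqueue(84): size=3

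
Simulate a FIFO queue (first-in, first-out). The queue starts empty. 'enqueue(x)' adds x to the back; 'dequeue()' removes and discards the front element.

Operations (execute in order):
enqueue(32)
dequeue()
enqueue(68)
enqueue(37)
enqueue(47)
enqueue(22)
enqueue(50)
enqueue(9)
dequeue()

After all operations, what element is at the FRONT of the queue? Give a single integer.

Answer: 37

Derivation:
enqueue(32): queue = [32]
dequeue(): queue = []
enqueue(68): queue = [68]
enqueue(37): queue = [68, 37]
enqueue(47): queue = [68, 37, 47]
enqueue(22): queue = [68, 37, 47, 22]
enqueue(50): queue = [68, 37, 47, 22, 50]
enqueue(9): queue = [68, 37, 47, 22, 50, 9]
dequeue(): queue = [37, 47, 22, 50, 9]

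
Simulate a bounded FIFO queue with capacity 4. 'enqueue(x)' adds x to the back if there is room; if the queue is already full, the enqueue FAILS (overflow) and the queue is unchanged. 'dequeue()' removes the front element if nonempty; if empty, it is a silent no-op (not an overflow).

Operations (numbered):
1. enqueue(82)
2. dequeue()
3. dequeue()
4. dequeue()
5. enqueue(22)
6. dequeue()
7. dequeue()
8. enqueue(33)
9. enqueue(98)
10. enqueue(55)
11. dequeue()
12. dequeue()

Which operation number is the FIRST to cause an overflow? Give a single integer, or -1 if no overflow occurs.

1. enqueue(82): size=1
2. dequeue(): size=0
3. dequeue(): empty, no-op, size=0
4. dequeue(): empty, no-op, size=0
5. enqueue(22): size=1
6. dequeue(): size=0
7. dequeue(): empty, no-op, size=0
8. enqueue(33): size=1
9. enqueue(98): size=2
10. enqueue(55): size=3
11. dequeue(): size=2
12. dequeue(): size=1

Answer: -1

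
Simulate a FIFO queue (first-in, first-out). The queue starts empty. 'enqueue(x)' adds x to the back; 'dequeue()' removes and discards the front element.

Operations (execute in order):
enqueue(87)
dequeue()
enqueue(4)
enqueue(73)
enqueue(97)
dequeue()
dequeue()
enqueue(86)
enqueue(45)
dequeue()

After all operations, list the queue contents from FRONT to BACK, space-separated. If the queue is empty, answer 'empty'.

enqueue(87): [87]
dequeue(): []
enqueue(4): [4]
enqueue(73): [4, 73]
enqueue(97): [4, 73, 97]
dequeue(): [73, 97]
dequeue(): [97]
enqueue(86): [97, 86]
enqueue(45): [97, 86, 45]
dequeue(): [86, 45]

Answer: 86 45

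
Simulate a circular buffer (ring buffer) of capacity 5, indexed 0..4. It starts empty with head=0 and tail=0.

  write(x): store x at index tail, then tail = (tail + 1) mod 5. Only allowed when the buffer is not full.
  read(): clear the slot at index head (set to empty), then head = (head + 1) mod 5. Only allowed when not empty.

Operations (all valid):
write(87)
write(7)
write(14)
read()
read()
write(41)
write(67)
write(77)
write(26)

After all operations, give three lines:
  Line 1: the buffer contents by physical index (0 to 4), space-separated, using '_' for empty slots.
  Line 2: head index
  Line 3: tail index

Answer: 77 26 14 41 67
2
2

Derivation:
write(87): buf=[87 _ _ _ _], head=0, tail=1, size=1
write(7): buf=[87 7 _ _ _], head=0, tail=2, size=2
write(14): buf=[87 7 14 _ _], head=0, tail=3, size=3
read(): buf=[_ 7 14 _ _], head=1, tail=3, size=2
read(): buf=[_ _ 14 _ _], head=2, tail=3, size=1
write(41): buf=[_ _ 14 41 _], head=2, tail=4, size=2
write(67): buf=[_ _ 14 41 67], head=2, tail=0, size=3
write(77): buf=[77 _ 14 41 67], head=2, tail=1, size=4
write(26): buf=[77 26 14 41 67], head=2, tail=2, size=5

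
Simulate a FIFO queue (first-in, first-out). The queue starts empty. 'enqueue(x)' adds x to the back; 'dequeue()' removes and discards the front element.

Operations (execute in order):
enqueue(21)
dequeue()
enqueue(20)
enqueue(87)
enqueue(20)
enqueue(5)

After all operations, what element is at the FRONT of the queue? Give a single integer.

enqueue(21): queue = [21]
dequeue(): queue = []
enqueue(20): queue = [20]
enqueue(87): queue = [20, 87]
enqueue(20): queue = [20, 87, 20]
enqueue(5): queue = [20, 87, 20, 5]

Answer: 20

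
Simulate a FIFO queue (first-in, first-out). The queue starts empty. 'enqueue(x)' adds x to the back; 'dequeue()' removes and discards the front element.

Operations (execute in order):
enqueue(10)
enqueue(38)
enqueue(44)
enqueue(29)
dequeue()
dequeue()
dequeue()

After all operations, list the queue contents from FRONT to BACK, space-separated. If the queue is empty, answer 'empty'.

Answer: 29

Derivation:
enqueue(10): [10]
enqueue(38): [10, 38]
enqueue(44): [10, 38, 44]
enqueue(29): [10, 38, 44, 29]
dequeue(): [38, 44, 29]
dequeue(): [44, 29]
dequeue(): [29]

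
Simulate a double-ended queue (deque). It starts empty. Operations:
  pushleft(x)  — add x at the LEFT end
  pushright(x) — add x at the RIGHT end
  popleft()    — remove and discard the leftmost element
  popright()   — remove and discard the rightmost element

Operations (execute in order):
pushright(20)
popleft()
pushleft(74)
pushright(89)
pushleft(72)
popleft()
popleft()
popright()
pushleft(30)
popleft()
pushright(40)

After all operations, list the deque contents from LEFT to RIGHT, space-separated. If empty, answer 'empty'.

Answer: 40

Derivation:
pushright(20): [20]
popleft(): []
pushleft(74): [74]
pushright(89): [74, 89]
pushleft(72): [72, 74, 89]
popleft(): [74, 89]
popleft(): [89]
popright(): []
pushleft(30): [30]
popleft(): []
pushright(40): [40]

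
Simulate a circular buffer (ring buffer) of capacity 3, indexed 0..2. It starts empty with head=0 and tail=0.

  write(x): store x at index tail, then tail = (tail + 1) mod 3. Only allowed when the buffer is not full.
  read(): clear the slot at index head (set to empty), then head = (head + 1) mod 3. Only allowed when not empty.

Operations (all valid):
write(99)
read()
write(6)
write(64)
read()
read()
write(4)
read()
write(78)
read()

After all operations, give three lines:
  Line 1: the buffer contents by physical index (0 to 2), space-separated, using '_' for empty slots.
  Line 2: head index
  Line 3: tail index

Answer: _ _ _
2
2

Derivation:
write(99): buf=[99 _ _], head=0, tail=1, size=1
read(): buf=[_ _ _], head=1, tail=1, size=0
write(6): buf=[_ 6 _], head=1, tail=2, size=1
write(64): buf=[_ 6 64], head=1, tail=0, size=2
read(): buf=[_ _ 64], head=2, tail=0, size=1
read(): buf=[_ _ _], head=0, tail=0, size=0
write(4): buf=[4 _ _], head=0, tail=1, size=1
read(): buf=[_ _ _], head=1, tail=1, size=0
write(78): buf=[_ 78 _], head=1, tail=2, size=1
read(): buf=[_ _ _], head=2, tail=2, size=0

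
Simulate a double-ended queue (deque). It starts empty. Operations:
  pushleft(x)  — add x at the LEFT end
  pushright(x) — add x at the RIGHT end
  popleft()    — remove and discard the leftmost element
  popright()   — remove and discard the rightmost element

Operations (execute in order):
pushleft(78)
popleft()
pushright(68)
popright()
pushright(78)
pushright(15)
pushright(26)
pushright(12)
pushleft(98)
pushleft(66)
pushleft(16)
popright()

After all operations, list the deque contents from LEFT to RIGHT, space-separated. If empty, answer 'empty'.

Answer: 16 66 98 78 15 26

Derivation:
pushleft(78): [78]
popleft(): []
pushright(68): [68]
popright(): []
pushright(78): [78]
pushright(15): [78, 15]
pushright(26): [78, 15, 26]
pushright(12): [78, 15, 26, 12]
pushleft(98): [98, 78, 15, 26, 12]
pushleft(66): [66, 98, 78, 15, 26, 12]
pushleft(16): [16, 66, 98, 78, 15, 26, 12]
popright(): [16, 66, 98, 78, 15, 26]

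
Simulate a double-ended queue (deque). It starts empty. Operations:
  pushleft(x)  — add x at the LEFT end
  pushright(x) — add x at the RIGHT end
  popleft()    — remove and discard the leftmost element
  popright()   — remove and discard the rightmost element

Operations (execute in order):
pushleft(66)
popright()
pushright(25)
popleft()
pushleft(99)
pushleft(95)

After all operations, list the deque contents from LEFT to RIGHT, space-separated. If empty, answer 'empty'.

Answer: 95 99

Derivation:
pushleft(66): [66]
popright(): []
pushright(25): [25]
popleft(): []
pushleft(99): [99]
pushleft(95): [95, 99]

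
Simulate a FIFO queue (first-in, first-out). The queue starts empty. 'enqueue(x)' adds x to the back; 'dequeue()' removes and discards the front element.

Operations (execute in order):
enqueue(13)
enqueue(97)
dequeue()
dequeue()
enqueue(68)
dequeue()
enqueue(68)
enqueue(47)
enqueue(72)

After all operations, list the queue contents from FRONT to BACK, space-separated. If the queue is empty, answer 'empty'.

Answer: 68 47 72

Derivation:
enqueue(13): [13]
enqueue(97): [13, 97]
dequeue(): [97]
dequeue(): []
enqueue(68): [68]
dequeue(): []
enqueue(68): [68]
enqueue(47): [68, 47]
enqueue(72): [68, 47, 72]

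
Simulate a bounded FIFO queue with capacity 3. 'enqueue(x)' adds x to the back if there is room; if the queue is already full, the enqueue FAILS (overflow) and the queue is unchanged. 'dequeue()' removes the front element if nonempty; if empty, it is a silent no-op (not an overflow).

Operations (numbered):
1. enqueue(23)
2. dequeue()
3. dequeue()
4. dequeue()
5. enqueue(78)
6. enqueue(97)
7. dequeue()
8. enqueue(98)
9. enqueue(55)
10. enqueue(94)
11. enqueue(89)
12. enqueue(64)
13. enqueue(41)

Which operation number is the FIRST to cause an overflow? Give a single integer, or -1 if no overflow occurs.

Answer: 10

Derivation:
1. enqueue(23): size=1
2. dequeue(): size=0
3. dequeue(): empty, no-op, size=0
4. dequeue(): empty, no-op, size=0
5. enqueue(78): size=1
6. enqueue(97): size=2
7. dequeue(): size=1
8. enqueue(98): size=2
9. enqueue(55): size=3
10. enqueue(94): size=3=cap → OVERFLOW (fail)
11. enqueue(89): size=3=cap → OVERFLOW (fail)
12. enqueue(64): size=3=cap → OVERFLOW (fail)
13. enqueue(41): size=3=cap → OVERFLOW (fail)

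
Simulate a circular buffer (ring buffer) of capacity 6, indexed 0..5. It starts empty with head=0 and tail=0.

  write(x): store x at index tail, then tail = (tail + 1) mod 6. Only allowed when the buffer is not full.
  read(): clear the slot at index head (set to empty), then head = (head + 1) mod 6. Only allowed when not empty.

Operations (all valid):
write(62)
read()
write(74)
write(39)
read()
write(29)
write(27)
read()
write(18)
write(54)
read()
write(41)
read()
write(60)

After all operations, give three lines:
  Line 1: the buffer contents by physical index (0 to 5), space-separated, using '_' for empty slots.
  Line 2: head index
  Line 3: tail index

Answer: 54 41 60 _ _ 18
5
3

Derivation:
write(62): buf=[62 _ _ _ _ _], head=0, tail=1, size=1
read(): buf=[_ _ _ _ _ _], head=1, tail=1, size=0
write(74): buf=[_ 74 _ _ _ _], head=1, tail=2, size=1
write(39): buf=[_ 74 39 _ _ _], head=1, tail=3, size=2
read(): buf=[_ _ 39 _ _ _], head=2, tail=3, size=1
write(29): buf=[_ _ 39 29 _ _], head=2, tail=4, size=2
write(27): buf=[_ _ 39 29 27 _], head=2, tail=5, size=3
read(): buf=[_ _ _ 29 27 _], head=3, tail=5, size=2
write(18): buf=[_ _ _ 29 27 18], head=3, tail=0, size=3
write(54): buf=[54 _ _ 29 27 18], head=3, tail=1, size=4
read(): buf=[54 _ _ _ 27 18], head=4, tail=1, size=3
write(41): buf=[54 41 _ _ 27 18], head=4, tail=2, size=4
read(): buf=[54 41 _ _ _ 18], head=5, tail=2, size=3
write(60): buf=[54 41 60 _ _ 18], head=5, tail=3, size=4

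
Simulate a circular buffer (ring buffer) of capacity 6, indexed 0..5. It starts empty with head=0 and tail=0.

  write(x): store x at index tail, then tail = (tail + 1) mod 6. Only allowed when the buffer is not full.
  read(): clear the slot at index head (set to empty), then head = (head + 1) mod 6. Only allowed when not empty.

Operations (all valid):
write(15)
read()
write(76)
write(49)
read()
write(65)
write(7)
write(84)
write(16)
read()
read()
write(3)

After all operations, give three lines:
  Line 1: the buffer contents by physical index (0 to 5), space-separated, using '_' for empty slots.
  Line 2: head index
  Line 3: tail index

Answer: 16 3 _ _ 7 84
4
2

Derivation:
write(15): buf=[15 _ _ _ _ _], head=0, tail=1, size=1
read(): buf=[_ _ _ _ _ _], head=1, tail=1, size=0
write(76): buf=[_ 76 _ _ _ _], head=1, tail=2, size=1
write(49): buf=[_ 76 49 _ _ _], head=1, tail=3, size=2
read(): buf=[_ _ 49 _ _ _], head=2, tail=3, size=1
write(65): buf=[_ _ 49 65 _ _], head=2, tail=4, size=2
write(7): buf=[_ _ 49 65 7 _], head=2, tail=5, size=3
write(84): buf=[_ _ 49 65 7 84], head=2, tail=0, size=4
write(16): buf=[16 _ 49 65 7 84], head=2, tail=1, size=5
read(): buf=[16 _ _ 65 7 84], head=3, tail=1, size=4
read(): buf=[16 _ _ _ 7 84], head=4, tail=1, size=3
write(3): buf=[16 3 _ _ 7 84], head=4, tail=2, size=4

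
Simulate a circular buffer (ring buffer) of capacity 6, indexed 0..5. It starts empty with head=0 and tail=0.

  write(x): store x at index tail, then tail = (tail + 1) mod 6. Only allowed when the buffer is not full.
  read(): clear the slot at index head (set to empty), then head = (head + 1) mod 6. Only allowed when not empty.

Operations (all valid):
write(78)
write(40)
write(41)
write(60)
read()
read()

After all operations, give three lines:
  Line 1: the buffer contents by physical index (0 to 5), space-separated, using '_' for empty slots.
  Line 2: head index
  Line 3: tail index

Answer: _ _ 41 60 _ _
2
4

Derivation:
write(78): buf=[78 _ _ _ _ _], head=0, tail=1, size=1
write(40): buf=[78 40 _ _ _ _], head=0, tail=2, size=2
write(41): buf=[78 40 41 _ _ _], head=0, tail=3, size=3
write(60): buf=[78 40 41 60 _ _], head=0, tail=4, size=4
read(): buf=[_ 40 41 60 _ _], head=1, tail=4, size=3
read(): buf=[_ _ 41 60 _ _], head=2, tail=4, size=2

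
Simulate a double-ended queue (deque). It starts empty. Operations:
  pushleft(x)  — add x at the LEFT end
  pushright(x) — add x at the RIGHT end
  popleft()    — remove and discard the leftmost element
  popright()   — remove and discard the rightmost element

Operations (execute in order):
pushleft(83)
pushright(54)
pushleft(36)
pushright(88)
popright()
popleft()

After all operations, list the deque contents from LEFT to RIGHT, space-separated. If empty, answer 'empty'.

pushleft(83): [83]
pushright(54): [83, 54]
pushleft(36): [36, 83, 54]
pushright(88): [36, 83, 54, 88]
popright(): [36, 83, 54]
popleft(): [83, 54]

Answer: 83 54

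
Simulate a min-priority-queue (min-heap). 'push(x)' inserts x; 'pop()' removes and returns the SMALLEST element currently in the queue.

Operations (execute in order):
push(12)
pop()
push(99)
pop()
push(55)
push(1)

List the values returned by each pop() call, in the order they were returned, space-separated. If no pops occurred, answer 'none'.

Answer: 12 99

Derivation:
push(12): heap contents = [12]
pop() → 12: heap contents = []
push(99): heap contents = [99]
pop() → 99: heap contents = []
push(55): heap contents = [55]
push(1): heap contents = [1, 55]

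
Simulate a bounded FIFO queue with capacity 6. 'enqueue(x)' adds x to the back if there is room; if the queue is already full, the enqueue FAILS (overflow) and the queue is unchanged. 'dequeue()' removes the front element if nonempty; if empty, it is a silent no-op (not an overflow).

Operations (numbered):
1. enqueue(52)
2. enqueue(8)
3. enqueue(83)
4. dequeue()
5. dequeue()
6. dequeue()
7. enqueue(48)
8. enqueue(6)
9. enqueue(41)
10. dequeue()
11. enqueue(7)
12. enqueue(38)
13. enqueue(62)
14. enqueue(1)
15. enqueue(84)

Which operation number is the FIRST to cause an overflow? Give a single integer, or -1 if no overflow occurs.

1. enqueue(52): size=1
2. enqueue(8): size=2
3. enqueue(83): size=3
4. dequeue(): size=2
5. dequeue(): size=1
6. dequeue(): size=0
7. enqueue(48): size=1
8. enqueue(6): size=2
9. enqueue(41): size=3
10. dequeue(): size=2
11. enqueue(7): size=3
12. enqueue(38): size=4
13. enqueue(62): size=5
14. enqueue(1): size=6
15. enqueue(84): size=6=cap → OVERFLOW (fail)

Answer: 15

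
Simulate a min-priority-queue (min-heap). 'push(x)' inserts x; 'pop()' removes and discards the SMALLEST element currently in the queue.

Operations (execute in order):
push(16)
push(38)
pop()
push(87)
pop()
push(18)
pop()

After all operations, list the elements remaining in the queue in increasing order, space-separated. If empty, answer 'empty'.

Answer: 87

Derivation:
push(16): heap contents = [16]
push(38): heap contents = [16, 38]
pop() → 16: heap contents = [38]
push(87): heap contents = [38, 87]
pop() → 38: heap contents = [87]
push(18): heap contents = [18, 87]
pop() → 18: heap contents = [87]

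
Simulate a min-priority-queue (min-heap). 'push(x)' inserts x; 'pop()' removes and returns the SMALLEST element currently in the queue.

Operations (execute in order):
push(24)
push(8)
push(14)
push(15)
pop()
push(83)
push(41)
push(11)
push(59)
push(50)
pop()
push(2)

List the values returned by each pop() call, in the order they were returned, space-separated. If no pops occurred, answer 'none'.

push(24): heap contents = [24]
push(8): heap contents = [8, 24]
push(14): heap contents = [8, 14, 24]
push(15): heap contents = [8, 14, 15, 24]
pop() → 8: heap contents = [14, 15, 24]
push(83): heap contents = [14, 15, 24, 83]
push(41): heap contents = [14, 15, 24, 41, 83]
push(11): heap contents = [11, 14, 15, 24, 41, 83]
push(59): heap contents = [11, 14, 15, 24, 41, 59, 83]
push(50): heap contents = [11, 14, 15, 24, 41, 50, 59, 83]
pop() → 11: heap contents = [14, 15, 24, 41, 50, 59, 83]
push(2): heap contents = [2, 14, 15, 24, 41, 50, 59, 83]

Answer: 8 11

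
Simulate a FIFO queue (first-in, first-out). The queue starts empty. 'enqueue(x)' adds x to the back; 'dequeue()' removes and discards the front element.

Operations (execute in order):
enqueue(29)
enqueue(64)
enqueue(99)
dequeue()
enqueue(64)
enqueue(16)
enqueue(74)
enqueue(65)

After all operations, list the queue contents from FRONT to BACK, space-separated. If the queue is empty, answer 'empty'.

enqueue(29): [29]
enqueue(64): [29, 64]
enqueue(99): [29, 64, 99]
dequeue(): [64, 99]
enqueue(64): [64, 99, 64]
enqueue(16): [64, 99, 64, 16]
enqueue(74): [64, 99, 64, 16, 74]
enqueue(65): [64, 99, 64, 16, 74, 65]

Answer: 64 99 64 16 74 65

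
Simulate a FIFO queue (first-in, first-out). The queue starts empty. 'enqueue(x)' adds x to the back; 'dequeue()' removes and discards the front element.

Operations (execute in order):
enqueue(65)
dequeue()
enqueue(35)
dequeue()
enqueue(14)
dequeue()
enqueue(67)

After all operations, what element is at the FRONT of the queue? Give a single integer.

Answer: 67

Derivation:
enqueue(65): queue = [65]
dequeue(): queue = []
enqueue(35): queue = [35]
dequeue(): queue = []
enqueue(14): queue = [14]
dequeue(): queue = []
enqueue(67): queue = [67]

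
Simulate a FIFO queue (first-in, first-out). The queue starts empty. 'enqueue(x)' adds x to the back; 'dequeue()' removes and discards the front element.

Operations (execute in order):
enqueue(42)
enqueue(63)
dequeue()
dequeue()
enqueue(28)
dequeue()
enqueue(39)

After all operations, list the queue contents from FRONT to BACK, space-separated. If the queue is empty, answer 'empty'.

enqueue(42): [42]
enqueue(63): [42, 63]
dequeue(): [63]
dequeue(): []
enqueue(28): [28]
dequeue(): []
enqueue(39): [39]

Answer: 39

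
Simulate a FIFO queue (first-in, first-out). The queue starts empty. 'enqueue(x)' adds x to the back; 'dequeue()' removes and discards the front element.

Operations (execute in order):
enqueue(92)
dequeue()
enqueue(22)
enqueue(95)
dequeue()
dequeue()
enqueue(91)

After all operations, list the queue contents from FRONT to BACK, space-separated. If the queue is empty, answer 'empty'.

enqueue(92): [92]
dequeue(): []
enqueue(22): [22]
enqueue(95): [22, 95]
dequeue(): [95]
dequeue(): []
enqueue(91): [91]

Answer: 91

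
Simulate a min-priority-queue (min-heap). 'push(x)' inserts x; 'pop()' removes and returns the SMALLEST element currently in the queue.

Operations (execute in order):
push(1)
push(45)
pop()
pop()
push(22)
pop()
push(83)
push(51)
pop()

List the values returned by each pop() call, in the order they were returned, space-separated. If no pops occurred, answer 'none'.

Answer: 1 45 22 51

Derivation:
push(1): heap contents = [1]
push(45): heap contents = [1, 45]
pop() → 1: heap contents = [45]
pop() → 45: heap contents = []
push(22): heap contents = [22]
pop() → 22: heap contents = []
push(83): heap contents = [83]
push(51): heap contents = [51, 83]
pop() → 51: heap contents = [83]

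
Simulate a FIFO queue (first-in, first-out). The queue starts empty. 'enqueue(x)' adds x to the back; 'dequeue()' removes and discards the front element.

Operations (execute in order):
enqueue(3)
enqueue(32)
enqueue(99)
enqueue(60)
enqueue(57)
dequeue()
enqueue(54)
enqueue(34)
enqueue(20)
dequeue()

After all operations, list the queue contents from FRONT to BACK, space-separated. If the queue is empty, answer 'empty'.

Answer: 99 60 57 54 34 20

Derivation:
enqueue(3): [3]
enqueue(32): [3, 32]
enqueue(99): [3, 32, 99]
enqueue(60): [3, 32, 99, 60]
enqueue(57): [3, 32, 99, 60, 57]
dequeue(): [32, 99, 60, 57]
enqueue(54): [32, 99, 60, 57, 54]
enqueue(34): [32, 99, 60, 57, 54, 34]
enqueue(20): [32, 99, 60, 57, 54, 34, 20]
dequeue(): [99, 60, 57, 54, 34, 20]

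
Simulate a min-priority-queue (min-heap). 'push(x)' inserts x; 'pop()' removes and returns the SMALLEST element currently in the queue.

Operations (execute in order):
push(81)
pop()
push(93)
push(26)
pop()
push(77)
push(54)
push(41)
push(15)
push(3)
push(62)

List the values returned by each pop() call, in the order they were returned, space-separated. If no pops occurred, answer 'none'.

Answer: 81 26

Derivation:
push(81): heap contents = [81]
pop() → 81: heap contents = []
push(93): heap contents = [93]
push(26): heap contents = [26, 93]
pop() → 26: heap contents = [93]
push(77): heap contents = [77, 93]
push(54): heap contents = [54, 77, 93]
push(41): heap contents = [41, 54, 77, 93]
push(15): heap contents = [15, 41, 54, 77, 93]
push(3): heap contents = [3, 15, 41, 54, 77, 93]
push(62): heap contents = [3, 15, 41, 54, 62, 77, 93]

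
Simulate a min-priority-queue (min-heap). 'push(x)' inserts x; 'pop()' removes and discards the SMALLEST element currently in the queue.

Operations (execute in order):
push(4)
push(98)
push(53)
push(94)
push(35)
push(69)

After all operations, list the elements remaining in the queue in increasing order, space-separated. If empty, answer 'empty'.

Answer: 4 35 53 69 94 98

Derivation:
push(4): heap contents = [4]
push(98): heap contents = [4, 98]
push(53): heap contents = [4, 53, 98]
push(94): heap contents = [4, 53, 94, 98]
push(35): heap contents = [4, 35, 53, 94, 98]
push(69): heap contents = [4, 35, 53, 69, 94, 98]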